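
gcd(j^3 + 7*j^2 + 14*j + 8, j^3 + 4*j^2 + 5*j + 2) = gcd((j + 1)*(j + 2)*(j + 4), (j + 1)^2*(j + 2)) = j^2 + 3*j + 2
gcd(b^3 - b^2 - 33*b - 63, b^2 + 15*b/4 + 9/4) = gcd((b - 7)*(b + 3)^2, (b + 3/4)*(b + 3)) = b + 3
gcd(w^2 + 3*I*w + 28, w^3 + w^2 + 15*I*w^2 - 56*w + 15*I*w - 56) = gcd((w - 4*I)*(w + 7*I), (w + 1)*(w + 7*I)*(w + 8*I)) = w + 7*I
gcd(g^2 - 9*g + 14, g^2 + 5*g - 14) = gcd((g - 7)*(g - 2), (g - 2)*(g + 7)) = g - 2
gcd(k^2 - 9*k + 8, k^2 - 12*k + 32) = k - 8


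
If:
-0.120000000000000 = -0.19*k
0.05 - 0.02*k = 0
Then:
No Solution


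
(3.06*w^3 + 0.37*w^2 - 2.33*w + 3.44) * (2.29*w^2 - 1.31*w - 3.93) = 7.0074*w^5 - 3.1613*w^4 - 17.8462*w^3 + 9.4758*w^2 + 4.6505*w - 13.5192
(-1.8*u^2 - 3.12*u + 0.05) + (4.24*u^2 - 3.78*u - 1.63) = 2.44*u^2 - 6.9*u - 1.58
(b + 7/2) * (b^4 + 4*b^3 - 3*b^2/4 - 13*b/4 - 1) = b^5 + 15*b^4/2 + 53*b^3/4 - 47*b^2/8 - 99*b/8 - 7/2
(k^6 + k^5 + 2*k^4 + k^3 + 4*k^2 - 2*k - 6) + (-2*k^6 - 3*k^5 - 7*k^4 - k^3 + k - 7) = -k^6 - 2*k^5 - 5*k^4 + 4*k^2 - k - 13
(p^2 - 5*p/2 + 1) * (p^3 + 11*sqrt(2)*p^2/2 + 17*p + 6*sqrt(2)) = p^5 - 5*p^4/2 + 11*sqrt(2)*p^4/2 - 55*sqrt(2)*p^3/4 + 18*p^3 - 85*p^2/2 + 23*sqrt(2)*p^2/2 - 15*sqrt(2)*p + 17*p + 6*sqrt(2)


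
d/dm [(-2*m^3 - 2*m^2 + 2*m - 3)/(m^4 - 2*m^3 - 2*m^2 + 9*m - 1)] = (2*m^6 + 4*m^5 - 6*m^4 - 16*m^3 - 26*m^2 - 8*m + 25)/(m^8 - 4*m^7 + 26*m^5 - 34*m^4 - 32*m^3 + 85*m^2 - 18*m + 1)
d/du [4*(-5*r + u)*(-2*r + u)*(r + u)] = 12*r^2 - 48*r*u + 12*u^2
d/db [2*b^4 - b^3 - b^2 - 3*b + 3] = 8*b^3 - 3*b^2 - 2*b - 3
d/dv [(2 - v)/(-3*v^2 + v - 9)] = (3*v^2 - v - (v - 2)*(6*v - 1) + 9)/(3*v^2 - v + 9)^2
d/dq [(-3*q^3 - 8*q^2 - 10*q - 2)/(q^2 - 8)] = (-3*q^4 + 82*q^2 + 132*q + 80)/(q^4 - 16*q^2 + 64)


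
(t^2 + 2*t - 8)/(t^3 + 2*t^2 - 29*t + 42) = (t + 4)/(t^2 + 4*t - 21)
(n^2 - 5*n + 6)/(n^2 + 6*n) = (n^2 - 5*n + 6)/(n*(n + 6))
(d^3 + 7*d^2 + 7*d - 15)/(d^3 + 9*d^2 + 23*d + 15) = (d - 1)/(d + 1)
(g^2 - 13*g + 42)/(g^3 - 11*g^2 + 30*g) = (g - 7)/(g*(g - 5))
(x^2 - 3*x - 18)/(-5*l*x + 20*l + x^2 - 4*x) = (-x^2 + 3*x + 18)/(5*l*x - 20*l - x^2 + 4*x)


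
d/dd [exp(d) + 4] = exp(d)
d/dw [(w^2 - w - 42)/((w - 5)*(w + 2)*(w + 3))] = (-w^4 + 2*w^3 + 107*w^2 - 60*w - 768)/(w^6 - 38*w^4 - 60*w^3 + 361*w^2 + 1140*w + 900)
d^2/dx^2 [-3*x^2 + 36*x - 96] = -6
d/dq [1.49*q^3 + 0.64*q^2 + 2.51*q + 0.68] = 4.47*q^2 + 1.28*q + 2.51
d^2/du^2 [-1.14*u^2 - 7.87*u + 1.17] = -2.28000000000000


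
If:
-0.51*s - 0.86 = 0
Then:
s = -1.69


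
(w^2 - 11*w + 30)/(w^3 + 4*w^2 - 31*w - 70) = (w - 6)/(w^2 + 9*w + 14)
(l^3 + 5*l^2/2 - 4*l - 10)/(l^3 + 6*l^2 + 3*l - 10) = (l^2 + l/2 - 5)/(l^2 + 4*l - 5)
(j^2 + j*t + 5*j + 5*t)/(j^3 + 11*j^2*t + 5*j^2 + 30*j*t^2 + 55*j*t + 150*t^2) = (j + t)/(j^2 + 11*j*t + 30*t^2)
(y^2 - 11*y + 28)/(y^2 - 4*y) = (y - 7)/y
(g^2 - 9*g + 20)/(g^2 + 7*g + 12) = (g^2 - 9*g + 20)/(g^2 + 7*g + 12)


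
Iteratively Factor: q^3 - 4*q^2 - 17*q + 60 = (q - 5)*(q^2 + q - 12) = (q - 5)*(q + 4)*(q - 3)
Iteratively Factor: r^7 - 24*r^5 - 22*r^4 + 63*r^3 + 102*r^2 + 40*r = (r - 5)*(r^6 + 5*r^5 + r^4 - 17*r^3 - 22*r^2 - 8*r) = (r - 5)*(r + 1)*(r^5 + 4*r^4 - 3*r^3 - 14*r^2 - 8*r) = (r - 5)*(r - 2)*(r + 1)*(r^4 + 6*r^3 + 9*r^2 + 4*r) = (r - 5)*(r - 2)*(r + 1)^2*(r^3 + 5*r^2 + 4*r) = (r - 5)*(r - 2)*(r + 1)^3*(r^2 + 4*r) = (r - 5)*(r - 2)*(r + 1)^3*(r + 4)*(r)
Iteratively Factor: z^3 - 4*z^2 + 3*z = (z)*(z^2 - 4*z + 3) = z*(z - 3)*(z - 1)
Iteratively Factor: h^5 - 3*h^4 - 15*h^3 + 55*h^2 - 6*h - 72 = (h + 1)*(h^4 - 4*h^3 - 11*h^2 + 66*h - 72) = (h - 3)*(h + 1)*(h^3 - h^2 - 14*h + 24) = (h - 3)^2*(h + 1)*(h^2 + 2*h - 8) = (h - 3)^2*(h - 2)*(h + 1)*(h + 4)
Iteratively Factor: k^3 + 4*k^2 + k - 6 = (k - 1)*(k^2 + 5*k + 6) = (k - 1)*(k + 2)*(k + 3)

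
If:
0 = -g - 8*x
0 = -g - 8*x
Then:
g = -8*x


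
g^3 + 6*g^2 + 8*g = g*(g + 2)*(g + 4)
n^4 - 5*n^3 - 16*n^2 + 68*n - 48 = (n - 6)*(n - 2)*(n - 1)*(n + 4)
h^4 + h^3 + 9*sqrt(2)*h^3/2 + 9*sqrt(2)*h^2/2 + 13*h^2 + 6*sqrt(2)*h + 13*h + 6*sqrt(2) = (h + 1)*(h + sqrt(2))*(h + 3*sqrt(2)/2)*(h + 2*sqrt(2))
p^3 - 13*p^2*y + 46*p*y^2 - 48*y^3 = (p - 8*y)*(p - 3*y)*(p - 2*y)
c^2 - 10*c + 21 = (c - 7)*(c - 3)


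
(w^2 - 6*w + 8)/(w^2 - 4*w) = (w - 2)/w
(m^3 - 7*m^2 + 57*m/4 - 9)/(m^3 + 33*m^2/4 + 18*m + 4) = (4*m^3 - 28*m^2 + 57*m - 36)/(4*m^3 + 33*m^2 + 72*m + 16)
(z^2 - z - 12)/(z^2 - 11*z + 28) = (z + 3)/(z - 7)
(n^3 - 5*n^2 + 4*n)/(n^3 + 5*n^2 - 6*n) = (n - 4)/(n + 6)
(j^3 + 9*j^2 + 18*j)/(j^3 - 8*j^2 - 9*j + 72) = j*(j + 6)/(j^2 - 11*j + 24)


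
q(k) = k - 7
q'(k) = 1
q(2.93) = -4.07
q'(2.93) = 1.00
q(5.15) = -1.85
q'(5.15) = 1.00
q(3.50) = -3.50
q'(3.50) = 1.00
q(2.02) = -4.98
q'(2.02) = 1.00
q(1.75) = -5.25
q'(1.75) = 1.00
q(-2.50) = -9.50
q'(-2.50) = 1.00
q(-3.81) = -10.81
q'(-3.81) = 1.00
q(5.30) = -1.70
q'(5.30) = 1.00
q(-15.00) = -22.00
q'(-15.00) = 1.00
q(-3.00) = -10.00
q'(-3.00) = 1.00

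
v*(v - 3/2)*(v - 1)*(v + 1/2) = v^4 - 2*v^3 + v^2/4 + 3*v/4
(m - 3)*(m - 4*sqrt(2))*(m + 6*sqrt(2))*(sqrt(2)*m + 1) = sqrt(2)*m^4 - 3*sqrt(2)*m^3 + 5*m^3 - 46*sqrt(2)*m^2 - 15*m^2 - 48*m + 138*sqrt(2)*m + 144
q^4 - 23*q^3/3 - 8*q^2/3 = q^2*(q - 8)*(q + 1/3)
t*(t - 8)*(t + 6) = t^3 - 2*t^2 - 48*t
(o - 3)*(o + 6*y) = o^2 + 6*o*y - 3*o - 18*y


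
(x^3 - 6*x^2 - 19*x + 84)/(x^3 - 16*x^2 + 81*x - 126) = (x + 4)/(x - 6)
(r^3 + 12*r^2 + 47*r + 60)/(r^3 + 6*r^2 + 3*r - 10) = (r^2 + 7*r + 12)/(r^2 + r - 2)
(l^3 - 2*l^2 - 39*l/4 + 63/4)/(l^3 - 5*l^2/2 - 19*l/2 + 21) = (l - 3/2)/(l - 2)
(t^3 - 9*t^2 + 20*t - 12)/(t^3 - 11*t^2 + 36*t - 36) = (t - 1)/(t - 3)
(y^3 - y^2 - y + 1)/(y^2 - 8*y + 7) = (y^2 - 1)/(y - 7)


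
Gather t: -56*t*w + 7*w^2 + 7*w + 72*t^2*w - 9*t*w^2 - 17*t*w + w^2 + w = 72*t^2*w + t*(-9*w^2 - 73*w) + 8*w^2 + 8*w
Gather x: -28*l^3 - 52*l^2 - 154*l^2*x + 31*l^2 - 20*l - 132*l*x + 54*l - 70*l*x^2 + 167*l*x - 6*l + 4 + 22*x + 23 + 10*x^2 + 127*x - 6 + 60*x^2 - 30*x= -28*l^3 - 21*l^2 + 28*l + x^2*(70 - 70*l) + x*(-154*l^2 + 35*l + 119) + 21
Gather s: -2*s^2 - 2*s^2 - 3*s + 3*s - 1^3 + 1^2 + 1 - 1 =-4*s^2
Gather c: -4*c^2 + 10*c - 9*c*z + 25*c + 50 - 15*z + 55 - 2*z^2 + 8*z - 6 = -4*c^2 + c*(35 - 9*z) - 2*z^2 - 7*z + 99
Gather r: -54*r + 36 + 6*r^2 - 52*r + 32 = 6*r^2 - 106*r + 68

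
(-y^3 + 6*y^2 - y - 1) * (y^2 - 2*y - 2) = -y^5 + 8*y^4 - 11*y^3 - 11*y^2 + 4*y + 2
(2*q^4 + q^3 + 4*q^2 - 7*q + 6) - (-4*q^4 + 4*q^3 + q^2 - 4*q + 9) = 6*q^4 - 3*q^3 + 3*q^2 - 3*q - 3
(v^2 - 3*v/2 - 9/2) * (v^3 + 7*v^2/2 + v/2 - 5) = v^5 + 2*v^4 - 37*v^3/4 - 43*v^2/2 + 21*v/4 + 45/2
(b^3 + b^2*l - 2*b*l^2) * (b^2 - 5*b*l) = b^5 - 4*b^4*l - 7*b^3*l^2 + 10*b^2*l^3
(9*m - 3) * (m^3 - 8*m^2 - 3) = 9*m^4 - 75*m^3 + 24*m^2 - 27*m + 9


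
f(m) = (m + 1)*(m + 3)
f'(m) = 2*m + 4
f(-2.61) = -0.63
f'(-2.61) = -1.22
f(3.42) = 28.38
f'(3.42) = 10.84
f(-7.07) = 24.70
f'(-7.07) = -10.14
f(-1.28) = -0.48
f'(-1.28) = 1.44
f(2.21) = 16.72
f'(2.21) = 8.42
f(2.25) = 17.06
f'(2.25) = 8.50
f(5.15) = 50.12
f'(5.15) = 14.30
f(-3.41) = 0.99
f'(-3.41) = -2.82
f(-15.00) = 168.00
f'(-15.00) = -26.00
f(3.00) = 24.00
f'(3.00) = 10.00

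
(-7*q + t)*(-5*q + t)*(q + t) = 35*q^3 + 23*q^2*t - 11*q*t^2 + t^3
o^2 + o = o*(o + 1)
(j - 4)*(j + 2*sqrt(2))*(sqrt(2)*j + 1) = sqrt(2)*j^3 - 4*sqrt(2)*j^2 + 5*j^2 - 20*j + 2*sqrt(2)*j - 8*sqrt(2)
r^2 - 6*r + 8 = (r - 4)*(r - 2)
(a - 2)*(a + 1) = a^2 - a - 2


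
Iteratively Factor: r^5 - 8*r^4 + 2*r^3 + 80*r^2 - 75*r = (r - 1)*(r^4 - 7*r^3 - 5*r^2 + 75*r) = (r - 1)*(r + 3)*(r^3 - 10*r^2 + 25*r) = r*(r - 1)*(r + 3)*(r^2 - 10*r + 25) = r*(r - 5)*(r - 1)*(r + 3)*(r - 5)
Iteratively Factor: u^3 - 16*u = (u - 4)*(u^2 + 4*u) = (u - 4)*(u + 4)*(u)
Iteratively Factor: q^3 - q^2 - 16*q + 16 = (q - 4)*(q^2 + 3*q - 4) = (q - 4)*(q + 4)*(q - 1)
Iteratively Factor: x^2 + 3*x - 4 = (x - 1)*(x + 4)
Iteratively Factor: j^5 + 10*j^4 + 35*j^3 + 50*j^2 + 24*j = (j + 1)*(j^4 + 9*j^3 + 26*j^2 + 24*j) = (j + 1)*(j + 4)*(j^3 + 5*j^2 + 6*j) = (j + 1)*(j + 2)*(j + 4)*(j^2 + 3*j) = j*(j + 1)*(j + 2)*(j + 4)*(j + 3)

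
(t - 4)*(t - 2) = t^2 - 6*t + 8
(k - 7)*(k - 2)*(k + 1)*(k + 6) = k^4 - 2*k^3 - 43*k^2 + 44*k + 84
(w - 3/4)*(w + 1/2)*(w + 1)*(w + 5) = w^4 + 23*w^3/4 + 25*w^2/8 - 7*w/2 - 15/8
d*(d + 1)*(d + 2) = d^3 + 3*d^2 + 2*d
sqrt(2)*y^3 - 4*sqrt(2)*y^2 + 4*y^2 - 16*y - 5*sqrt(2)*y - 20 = (y - 5)*(y + 2*sqrt(2))*(sqrt(2)*y + sqrt(2))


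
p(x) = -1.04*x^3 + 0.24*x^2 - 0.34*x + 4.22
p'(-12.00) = -455.38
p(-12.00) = 1839.98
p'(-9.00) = -257.38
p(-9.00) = 784.88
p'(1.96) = -11.38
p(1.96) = -3.36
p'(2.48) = -18.34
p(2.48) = -11.01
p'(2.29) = -15.60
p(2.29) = -7.79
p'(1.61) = -7.65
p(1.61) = -0.05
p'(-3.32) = -36.32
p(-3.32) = 46.05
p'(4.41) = -58.90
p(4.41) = -81.81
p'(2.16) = -13.86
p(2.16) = -5.88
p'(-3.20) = -33.82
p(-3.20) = 41.84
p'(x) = -3.12*x^2 + 0.48*x - 0.34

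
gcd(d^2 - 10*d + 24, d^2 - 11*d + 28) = d - 4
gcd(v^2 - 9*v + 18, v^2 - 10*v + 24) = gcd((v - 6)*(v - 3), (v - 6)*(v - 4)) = v - 6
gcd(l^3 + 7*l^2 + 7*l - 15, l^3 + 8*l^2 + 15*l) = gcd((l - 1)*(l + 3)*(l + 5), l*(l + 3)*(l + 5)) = l^2 + 8*l + 15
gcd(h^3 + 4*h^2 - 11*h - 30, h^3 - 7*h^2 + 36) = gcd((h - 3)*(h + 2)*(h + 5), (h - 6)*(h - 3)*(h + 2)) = h^2 - h - 6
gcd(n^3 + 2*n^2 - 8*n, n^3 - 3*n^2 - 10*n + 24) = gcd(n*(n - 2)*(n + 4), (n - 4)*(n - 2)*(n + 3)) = n - 2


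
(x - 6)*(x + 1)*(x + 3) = x^3 - 2*x^2 - 21*x - 18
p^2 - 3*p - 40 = (p - 8)*(p + 5)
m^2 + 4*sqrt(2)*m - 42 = (m - 3*sqrt(2))*(m + 7*sqrt(2))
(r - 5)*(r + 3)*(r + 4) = r^3 + 2*r^2 - 23*r - 60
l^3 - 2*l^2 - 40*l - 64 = (l - 8)*(l + 2)*(l + 4)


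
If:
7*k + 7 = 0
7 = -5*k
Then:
No Solution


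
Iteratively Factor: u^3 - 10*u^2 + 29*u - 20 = (u - 5)*(u^2 - 5*u + 4) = (u - 5)*(u - 1)*(u - 4)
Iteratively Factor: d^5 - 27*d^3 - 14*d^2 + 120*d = (d - 2)*(d^4 + 2*d^3 - 23*d^2 - 60*d) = (d - 2)*(d + 4)*(d^3 - 2*d^2 - 15*d) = d*(d - 2)*(d + 4)*(d^2 - 2*d - 15) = d*(d - 5)*(d - 2)*(d + 4)*(d + 3)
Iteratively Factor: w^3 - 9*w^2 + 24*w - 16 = (w - 1)*(w^2 - 8*w + 16) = (w - 4)*(w - 1)*(w - 4)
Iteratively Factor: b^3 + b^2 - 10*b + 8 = (b - 2)*(b^2 + 3*b - 4) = (b - 2)*(b + 4)*(b - 1)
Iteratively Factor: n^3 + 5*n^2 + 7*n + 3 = (n + 3)*(n^2 + 2*n + 1) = (n + 1)*(n + 3)*(n + 1)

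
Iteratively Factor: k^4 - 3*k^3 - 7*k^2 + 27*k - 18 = (k - 3)*(k^3 - 7*k + 6) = (k - 3)*(k + 3)*(k^2 - 3*k + 2) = (k - 3)*(k - 1)*(k + 3)*(k - 2)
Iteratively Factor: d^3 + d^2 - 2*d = (d)*(d^2 + d - 2) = d*(d - 1)*(d + 2)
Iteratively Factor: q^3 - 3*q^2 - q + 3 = (q + 1)*(q^2 - 4*q + 3) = (q - 3)*(q + 1)*(q - 1)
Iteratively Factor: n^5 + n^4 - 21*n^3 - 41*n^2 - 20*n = (n + 1)*(n^4 - 21*n^2 - 20*n) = (n + 1)*(n + 4)*(n^3 - 4*n^2 - 5*n) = (n + 1)^2*(n + 4)*(n^2 - 5*n) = (n - 5)*(n + 1)^2*(n + 4)*(n)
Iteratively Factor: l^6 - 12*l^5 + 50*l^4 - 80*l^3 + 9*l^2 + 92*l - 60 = (l + 1)*(l^5 - 13*l^4 + 63*l^3 - 143*l^2 + 152*l - 60) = (l - 3)*(l + 1)*(l^4 - 10*l^3 + 33*l^2 - 44*l + 20) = (l - 3)*(l - 2)*(l + 1)*(l^3 - 8*l^2 + 17*l - 10) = (l - 3)*(l - 2)*(l - 1)*(l + 1)*(l^2 - 7*l + 10) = (l - 5)*(l - 3)*(l - 2)*(l - 1)*(l + 1)*(l - 2)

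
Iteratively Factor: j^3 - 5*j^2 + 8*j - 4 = (j - 2)*(j^2 - 3*j + 2) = (j - 2)^2*(j - 1)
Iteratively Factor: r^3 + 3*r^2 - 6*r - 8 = (r + 1)*(r^2 + 2*r - 8) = (r + 1)*(r + 4)*(r - 2)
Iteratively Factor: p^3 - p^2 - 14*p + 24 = (p - 3)*(p^2 + 2*p - 8) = (p - 3)*(p + 4)*(p - 2)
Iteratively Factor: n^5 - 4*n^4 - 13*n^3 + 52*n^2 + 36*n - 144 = (n - 2)*(n^4 - 2*n^3 - 17*n^2 + 18*n + 72) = (n - 2)*(n + 3)*(n^3 - 5*n^2 - 2*n + 24) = (n - 2)*(n + 2)*(n + 3)*(n^2 - 7*n + 12) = (n - 3)*(n - 2)*(n + 2)*(n + 3)*(n - 4)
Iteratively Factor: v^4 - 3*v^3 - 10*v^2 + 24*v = (v)*(v^3 - 3*v^2 - 10*v + 24) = v*(v - 2)*(v^2 - v - 12) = v*(v - 2)*(v + 3)*(v - 4)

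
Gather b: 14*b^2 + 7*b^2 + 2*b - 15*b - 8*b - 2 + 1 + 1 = 21*b^2 - 21*b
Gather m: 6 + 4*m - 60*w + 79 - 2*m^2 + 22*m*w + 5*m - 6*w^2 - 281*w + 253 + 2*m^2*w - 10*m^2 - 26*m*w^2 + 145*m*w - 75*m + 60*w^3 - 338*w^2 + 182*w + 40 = m^2*(2*w - 12) + m*(-26*w^2 + 167*w - 66) + 60*w^3 - 344*w^2 - 159*w + 378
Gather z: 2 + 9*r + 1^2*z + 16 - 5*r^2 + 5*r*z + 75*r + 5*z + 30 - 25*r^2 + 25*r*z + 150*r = -30*r^2 + 234*r + z*(30*r + 6) + 48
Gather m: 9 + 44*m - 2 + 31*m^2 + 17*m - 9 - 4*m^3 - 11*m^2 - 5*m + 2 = -4*m^3 + 20*m^2 + 56*m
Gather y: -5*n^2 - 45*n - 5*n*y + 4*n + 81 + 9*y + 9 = -5*n^2 - 41*n + y*(9 - 5*n) + 90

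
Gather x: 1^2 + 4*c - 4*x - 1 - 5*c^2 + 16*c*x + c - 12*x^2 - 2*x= -5*c^2 + 5*c - 12*x^2 + x*(16*c - 6)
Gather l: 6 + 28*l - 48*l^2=-48*l^2 + 28*l + 6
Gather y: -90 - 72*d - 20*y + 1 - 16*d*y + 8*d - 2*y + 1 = -64*d + y*(-16*d - 22) - 88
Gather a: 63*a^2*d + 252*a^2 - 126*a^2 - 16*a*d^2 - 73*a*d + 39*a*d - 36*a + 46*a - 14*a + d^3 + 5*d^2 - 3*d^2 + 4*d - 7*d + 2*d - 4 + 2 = a^2*(63*d + 126) + a*(-16*d^2 - 34*d - 4) + d^3 + 2*d^2 - d - 2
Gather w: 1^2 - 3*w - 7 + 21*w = 18*w - 6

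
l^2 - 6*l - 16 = (l - 8)*(l + 2)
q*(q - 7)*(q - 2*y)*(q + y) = q^4 - q^3*y - 7*q^3 - 2*q^2*y^2 + 7*q^2*y + 14*q*y^2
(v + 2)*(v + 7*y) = v^2 + 7*v*y + 2*v + 14*y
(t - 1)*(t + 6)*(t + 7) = t^3 + 12*t^2 + 29*t - 42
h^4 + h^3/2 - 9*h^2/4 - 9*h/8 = h*(h - 3/2)*(h + 1/2)*(h + 3/2)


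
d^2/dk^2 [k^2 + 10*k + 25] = 2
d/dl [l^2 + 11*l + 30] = 2*l + 11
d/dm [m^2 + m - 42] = 2*m + 1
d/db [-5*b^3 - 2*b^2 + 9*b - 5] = -15*b^2 - 4*b + 9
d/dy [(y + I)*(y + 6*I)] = 2*y + 7*I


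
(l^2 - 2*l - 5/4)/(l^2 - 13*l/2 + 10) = (l + 1/2)/(l - 4)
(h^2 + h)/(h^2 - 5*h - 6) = h/(h - 6)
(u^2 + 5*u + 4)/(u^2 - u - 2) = (u + 4)/(u - 2)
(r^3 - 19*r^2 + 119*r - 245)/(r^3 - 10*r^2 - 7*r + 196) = (r - 5)/(r + 4)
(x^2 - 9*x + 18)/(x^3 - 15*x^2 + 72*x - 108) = 1/(x - 6)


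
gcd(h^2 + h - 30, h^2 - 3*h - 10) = h - 5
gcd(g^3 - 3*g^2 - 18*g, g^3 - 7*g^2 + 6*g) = g^2 - 6*g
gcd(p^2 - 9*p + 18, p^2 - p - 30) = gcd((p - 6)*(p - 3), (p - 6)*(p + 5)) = p - 6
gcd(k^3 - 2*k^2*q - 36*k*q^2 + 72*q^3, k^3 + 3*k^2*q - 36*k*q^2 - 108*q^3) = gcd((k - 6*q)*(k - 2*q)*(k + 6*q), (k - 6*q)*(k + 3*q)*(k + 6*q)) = -k^2 + 36*q^2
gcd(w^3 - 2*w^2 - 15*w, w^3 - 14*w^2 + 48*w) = w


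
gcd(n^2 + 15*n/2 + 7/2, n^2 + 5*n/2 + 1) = n + 1/2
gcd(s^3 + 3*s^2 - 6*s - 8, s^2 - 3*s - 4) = s + 1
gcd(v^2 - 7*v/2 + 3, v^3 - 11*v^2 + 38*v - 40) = v - 2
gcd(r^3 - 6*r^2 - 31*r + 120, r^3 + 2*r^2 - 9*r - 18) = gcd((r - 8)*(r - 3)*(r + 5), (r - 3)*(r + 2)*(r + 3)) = r - 3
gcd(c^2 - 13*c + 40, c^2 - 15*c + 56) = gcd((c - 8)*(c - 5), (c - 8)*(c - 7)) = c - 8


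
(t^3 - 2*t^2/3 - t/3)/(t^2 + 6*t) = (3*t^2 - 2*t - 1)/(3*(t + 6))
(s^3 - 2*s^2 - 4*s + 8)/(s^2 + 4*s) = (s^3 - 2*s^2 - 4*s + 8)/(s*(s + 4))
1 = 1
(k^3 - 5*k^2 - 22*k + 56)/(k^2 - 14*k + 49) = (k^2 + 2*k - 8)/(k - 7)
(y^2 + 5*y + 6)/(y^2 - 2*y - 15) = (y + 2)/(y - 5)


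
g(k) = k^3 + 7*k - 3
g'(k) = 3*k^2 + 7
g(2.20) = 23.05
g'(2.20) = 21.52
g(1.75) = 14.61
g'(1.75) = 16.19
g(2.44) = 28.61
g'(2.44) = 24.86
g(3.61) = 69.32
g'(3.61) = 46.10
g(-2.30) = -31.27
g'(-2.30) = 22.87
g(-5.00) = -163.00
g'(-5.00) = 82.00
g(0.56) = 1.10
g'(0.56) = 7.94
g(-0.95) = -10.51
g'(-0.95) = 9.71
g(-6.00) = -261.00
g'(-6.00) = 115.00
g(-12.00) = -1815.00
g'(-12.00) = 439.00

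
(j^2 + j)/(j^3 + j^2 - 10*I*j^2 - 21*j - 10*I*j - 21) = j/(j^2 - 10*I*j - 21)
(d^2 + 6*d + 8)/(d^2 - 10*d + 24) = (d^2 + 6*d + 8)/(d^2 - 10*d + 24)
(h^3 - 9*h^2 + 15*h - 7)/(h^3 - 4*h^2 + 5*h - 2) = (h - 7)/(h - 2)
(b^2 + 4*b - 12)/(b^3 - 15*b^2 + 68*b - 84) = (b + 6)/(b^2 - 13*b + 42)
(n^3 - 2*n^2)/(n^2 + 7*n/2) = 2*n*(n - 2)/(2*n + 7)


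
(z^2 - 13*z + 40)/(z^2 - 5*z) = (z - 8)/z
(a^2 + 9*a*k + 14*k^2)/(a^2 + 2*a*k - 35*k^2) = (a + 2*k)/(a - 5*k)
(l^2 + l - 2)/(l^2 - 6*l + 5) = (l + 2)/(l - 5)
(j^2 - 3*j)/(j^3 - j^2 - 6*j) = 1/(j + 2)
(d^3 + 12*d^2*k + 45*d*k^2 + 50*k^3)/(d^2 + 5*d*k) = d + 7*k + 10*k^2/d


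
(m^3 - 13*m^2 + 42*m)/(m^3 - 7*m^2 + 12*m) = (m^2 - 13*m + 42)/(m^2 - 7*m + 12)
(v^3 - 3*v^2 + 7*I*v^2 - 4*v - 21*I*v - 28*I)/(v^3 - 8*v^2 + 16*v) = (v^2 + v*(1 + 7*I) + 7*I)/(v*(v - 4))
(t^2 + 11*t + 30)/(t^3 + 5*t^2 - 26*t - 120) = (t + 5)/(t^2 - t - 20)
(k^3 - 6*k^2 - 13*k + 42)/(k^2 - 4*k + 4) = (k^2 - 4*k - 21)/(k - 2)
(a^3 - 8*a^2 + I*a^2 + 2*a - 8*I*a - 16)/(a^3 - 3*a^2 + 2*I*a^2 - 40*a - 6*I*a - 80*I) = (a - I)/(a + 5)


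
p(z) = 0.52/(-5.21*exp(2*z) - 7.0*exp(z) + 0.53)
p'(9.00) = 0.00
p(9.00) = 0.00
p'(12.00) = 0.00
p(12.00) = 0.00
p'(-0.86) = 0.22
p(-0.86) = -0.15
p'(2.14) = 0.00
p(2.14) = -0.00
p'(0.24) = 0.05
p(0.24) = -0.03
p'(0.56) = 0.03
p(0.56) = -0.02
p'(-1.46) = 0.60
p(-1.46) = -0.38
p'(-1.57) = 0.75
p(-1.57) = -0.45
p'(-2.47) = 35.11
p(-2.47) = -5.23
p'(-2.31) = 8.88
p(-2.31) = -2.41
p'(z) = 0.52*(10.42*exp(2*z) + 7.0*exp(z))/(-5.21*exp(2*z) - 7.0*exp(z) + 0.53)^2 = (5.4184*exp(z) + 3.64)*exp(z)/(5.21*exp(2*z) + 7.0*exp(z) - 0.53)^2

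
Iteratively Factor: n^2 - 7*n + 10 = (n - 2)*(n - 5)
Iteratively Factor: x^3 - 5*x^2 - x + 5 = (x + 1)*(x^2 - 6*x + 5) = (x - 1)*(x + 1)*(x - 5)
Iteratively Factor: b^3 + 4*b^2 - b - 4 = (b + 4)*(b^2 - 1) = (b + 1)*(b + 4)*(b - 1)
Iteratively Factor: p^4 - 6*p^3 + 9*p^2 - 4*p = (p - 1)*(p^3 - 5*p^2 + 4*p) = (p - 1)^2*(p^2 - 4*p) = (p - 4)*(p - 1)^2*(p)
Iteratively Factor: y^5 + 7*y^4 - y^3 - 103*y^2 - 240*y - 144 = (y + 3)*(y^4 + 4*y^3 - 13*y^2 - 64*y - 48) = (y + 3)*(y + 4)*(y^3 - 13*y - 12) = (y + 3)^2*(y + 4)*(y^2 - 3*y - 4) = (y - 4)*(y + 3)^2*(y + 4)*(y + 1)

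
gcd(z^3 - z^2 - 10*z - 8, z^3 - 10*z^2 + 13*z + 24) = z + 1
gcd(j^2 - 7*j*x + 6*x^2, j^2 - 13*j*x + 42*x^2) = -j + 6*x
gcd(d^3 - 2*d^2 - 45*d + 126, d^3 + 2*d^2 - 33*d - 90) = d - 6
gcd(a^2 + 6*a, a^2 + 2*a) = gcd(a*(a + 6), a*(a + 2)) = a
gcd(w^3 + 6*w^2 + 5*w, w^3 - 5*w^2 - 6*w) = w^2 + w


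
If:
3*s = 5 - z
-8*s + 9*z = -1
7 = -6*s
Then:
No Solution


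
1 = 1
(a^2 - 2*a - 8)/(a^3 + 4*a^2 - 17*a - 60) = (a + 2)/(a^2 + 8*a + 15)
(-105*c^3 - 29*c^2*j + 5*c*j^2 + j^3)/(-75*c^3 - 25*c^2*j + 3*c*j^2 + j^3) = (7*c + j)/(5*c + j)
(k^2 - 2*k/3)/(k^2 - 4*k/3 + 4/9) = 3*k/(3*k - 2)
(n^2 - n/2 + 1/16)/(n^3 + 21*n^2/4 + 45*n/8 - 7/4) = (4*n - 1)/(2*(2*n^2 + 11*n + 14))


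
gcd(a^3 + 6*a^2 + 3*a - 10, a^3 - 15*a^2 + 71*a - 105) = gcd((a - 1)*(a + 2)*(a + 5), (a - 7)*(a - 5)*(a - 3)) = 1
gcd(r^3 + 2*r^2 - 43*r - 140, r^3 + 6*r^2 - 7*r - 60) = r^2 + 9*r + 20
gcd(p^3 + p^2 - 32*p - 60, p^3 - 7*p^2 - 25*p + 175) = p + 5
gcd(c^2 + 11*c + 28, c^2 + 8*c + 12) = 1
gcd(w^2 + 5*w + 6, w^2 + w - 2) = w + 2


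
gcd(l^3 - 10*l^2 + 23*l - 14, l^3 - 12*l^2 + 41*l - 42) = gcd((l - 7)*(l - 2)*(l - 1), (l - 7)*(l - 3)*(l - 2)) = l^2 - 9*l + 14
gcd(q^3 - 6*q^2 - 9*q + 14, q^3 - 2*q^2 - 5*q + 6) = q^2 + q - 2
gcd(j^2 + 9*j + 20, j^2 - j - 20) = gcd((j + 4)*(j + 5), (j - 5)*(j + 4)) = j + 4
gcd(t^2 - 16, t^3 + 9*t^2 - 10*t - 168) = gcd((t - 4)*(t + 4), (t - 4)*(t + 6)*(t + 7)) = t - 4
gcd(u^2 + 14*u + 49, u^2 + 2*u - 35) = u + 7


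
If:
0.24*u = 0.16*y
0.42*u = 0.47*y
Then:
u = 0.00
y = 0.00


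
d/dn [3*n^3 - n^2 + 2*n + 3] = 9*n^2 - 2*n + 2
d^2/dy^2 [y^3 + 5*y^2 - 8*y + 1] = 6*y + 10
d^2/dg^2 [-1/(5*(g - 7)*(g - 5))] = 2*(-(g - 7)^2 - (g - 7)*(g - 5) - (g - 5)^2)/(5*(g - 7)^3*(g - 5)^3)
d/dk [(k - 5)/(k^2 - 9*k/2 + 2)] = 2*(-2*k^2 + 20*k - 41)/(4*k^4 - 36*k^3 + 97*k^2 - 72*k + 16)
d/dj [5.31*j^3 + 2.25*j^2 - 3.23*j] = 15.93*j^2 + 4.5*j - 3.23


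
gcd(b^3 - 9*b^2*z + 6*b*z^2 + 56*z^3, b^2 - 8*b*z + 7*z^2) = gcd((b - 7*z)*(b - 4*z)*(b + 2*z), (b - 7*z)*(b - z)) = -b + 7*z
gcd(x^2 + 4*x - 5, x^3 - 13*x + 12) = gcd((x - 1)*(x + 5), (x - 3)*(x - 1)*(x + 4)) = x - 1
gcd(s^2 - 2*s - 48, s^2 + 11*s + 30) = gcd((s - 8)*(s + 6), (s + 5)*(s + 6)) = s + 6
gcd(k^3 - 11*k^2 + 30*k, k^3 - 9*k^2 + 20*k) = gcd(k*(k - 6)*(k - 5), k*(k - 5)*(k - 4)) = k^2 - 5*k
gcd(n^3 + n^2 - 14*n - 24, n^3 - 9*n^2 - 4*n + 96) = n^2 - n - 12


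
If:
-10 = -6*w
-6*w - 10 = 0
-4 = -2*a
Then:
No Solution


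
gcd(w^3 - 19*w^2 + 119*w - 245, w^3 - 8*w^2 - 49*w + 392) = w - 7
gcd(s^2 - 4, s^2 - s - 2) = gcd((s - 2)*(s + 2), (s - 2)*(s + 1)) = s - 2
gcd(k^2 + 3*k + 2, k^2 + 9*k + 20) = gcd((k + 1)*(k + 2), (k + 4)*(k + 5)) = 1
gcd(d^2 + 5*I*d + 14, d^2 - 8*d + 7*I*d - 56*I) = d + 7*I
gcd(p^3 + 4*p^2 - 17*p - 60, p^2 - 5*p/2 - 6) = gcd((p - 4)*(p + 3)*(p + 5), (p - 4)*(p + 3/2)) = p - 4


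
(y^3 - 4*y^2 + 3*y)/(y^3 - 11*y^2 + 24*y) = (y - 1)/(y - 8)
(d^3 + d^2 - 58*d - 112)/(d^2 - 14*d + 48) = (d^2 + 9*d + 14)/(d - 6)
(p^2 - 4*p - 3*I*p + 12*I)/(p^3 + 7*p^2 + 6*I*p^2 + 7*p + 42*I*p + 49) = (p^2 + p*(-4 - 3*I) + 12*I)/(p^3 + p^2*(7 + 6*I) + p*(7 + 42*I) + 49)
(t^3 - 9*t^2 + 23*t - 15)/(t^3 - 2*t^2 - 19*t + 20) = (t - 3)/(t + 4)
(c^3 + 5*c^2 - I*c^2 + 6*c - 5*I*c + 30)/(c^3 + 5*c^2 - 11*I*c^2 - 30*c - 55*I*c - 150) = (c^2 - I*c + 6)/(c^2 - 11*I*c - 30)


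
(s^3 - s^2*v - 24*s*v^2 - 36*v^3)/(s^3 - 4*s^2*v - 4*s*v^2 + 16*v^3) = (s^2 - 3*s*v - 18*v^2)/(s^2 - 6*s*v + 8*v^2)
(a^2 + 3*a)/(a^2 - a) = (a + 3)/(a - 1)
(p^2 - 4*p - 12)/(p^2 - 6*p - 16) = (p - 6)/(p - 8)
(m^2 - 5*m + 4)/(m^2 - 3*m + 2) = (m - 4)/(m - 2)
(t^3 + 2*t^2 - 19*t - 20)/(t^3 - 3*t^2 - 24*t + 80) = (t + 1)/(t - 4)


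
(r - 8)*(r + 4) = r^2 - 4*r - 32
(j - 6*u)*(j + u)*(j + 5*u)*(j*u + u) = j^4*u + j^3*u - 31*j^2*u^3 - 30*j*u^4 - 31*j*u^3 - 30*u^4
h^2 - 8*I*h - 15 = (h - 5*I)*(h - 3*I)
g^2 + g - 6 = (g - 2)*(g + 3)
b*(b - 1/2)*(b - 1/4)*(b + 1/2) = b^4 - b^3/4 - b^2/4 + b/16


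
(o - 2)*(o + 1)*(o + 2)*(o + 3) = o^4 + 4*o^3 - o^2 - 16*o - 12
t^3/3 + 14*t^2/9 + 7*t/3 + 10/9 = (t/3 + 1/3)*(t + 5/3)*(t + 2)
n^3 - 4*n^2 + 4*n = n*(n - 2)^2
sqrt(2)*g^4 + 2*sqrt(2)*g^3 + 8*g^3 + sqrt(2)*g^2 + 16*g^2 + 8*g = g*(g + 1)*(g + 4*sqrt(2))*(sqrt(2)*g + sqrt(2))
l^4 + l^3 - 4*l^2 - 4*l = l*(l - 2)*(l + 1)*(l + 2)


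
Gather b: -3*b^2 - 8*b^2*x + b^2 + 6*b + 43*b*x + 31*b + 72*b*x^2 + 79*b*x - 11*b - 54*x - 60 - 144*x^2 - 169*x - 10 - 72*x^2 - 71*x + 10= b^2*(-8*x - 2) + b*(72*x^2 + 122*x + 26) - 216*x^2 - 294*x - 60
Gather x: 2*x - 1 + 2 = 2*x + 1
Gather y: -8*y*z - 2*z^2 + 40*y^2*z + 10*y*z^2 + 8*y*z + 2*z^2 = 40*y^2*z + 10*y*z^2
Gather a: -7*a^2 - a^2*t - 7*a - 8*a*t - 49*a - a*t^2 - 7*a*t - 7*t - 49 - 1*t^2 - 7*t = a^2*(-t - 7) + a*(-t^2 - 15*t - 56) - t^2 - 14*t - 49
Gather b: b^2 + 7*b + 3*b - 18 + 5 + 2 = b^2 + 10*b - 11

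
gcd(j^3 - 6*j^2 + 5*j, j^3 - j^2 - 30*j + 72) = 1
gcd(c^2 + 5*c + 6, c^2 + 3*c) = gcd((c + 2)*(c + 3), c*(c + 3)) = c + 3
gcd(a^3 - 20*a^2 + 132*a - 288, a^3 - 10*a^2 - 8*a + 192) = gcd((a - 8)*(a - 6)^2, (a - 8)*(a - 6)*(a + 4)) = a^2 - 14*a + 48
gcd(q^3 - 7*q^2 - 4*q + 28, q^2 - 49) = q - 7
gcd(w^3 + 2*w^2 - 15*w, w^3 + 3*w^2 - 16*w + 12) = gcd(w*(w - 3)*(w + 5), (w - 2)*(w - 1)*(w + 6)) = 1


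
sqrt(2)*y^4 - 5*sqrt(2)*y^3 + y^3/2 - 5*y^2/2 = y^2*(y - 5)*(sqrt(2)*y + 1/2)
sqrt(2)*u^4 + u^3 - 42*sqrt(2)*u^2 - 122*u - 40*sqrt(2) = (u - 5*sqrt(2))*(u + sqrt(2))*(u + 4*sqrt(2))*(sqrt(2)*u + 1)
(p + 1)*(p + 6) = p^2 + 7*p + 6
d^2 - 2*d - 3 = (d - 3)*(d + 1)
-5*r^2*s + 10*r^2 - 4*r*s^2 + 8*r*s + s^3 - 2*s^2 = (-5*r + s)*(r + s)*(s - 2)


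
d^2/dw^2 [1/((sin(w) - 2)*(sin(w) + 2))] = 2*(-2*sin(w)^4 - 5*sin(w)^2 + 4)/((sin(w) - 2)^3*(sin(w) + 2)^3)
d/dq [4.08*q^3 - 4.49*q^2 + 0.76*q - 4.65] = 12.24*q^2 - 8.98*q + 0.76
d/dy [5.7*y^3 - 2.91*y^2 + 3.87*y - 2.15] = 17.1*y^2 - 5.82*y + 3.87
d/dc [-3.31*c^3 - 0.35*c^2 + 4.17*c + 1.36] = -9.93*c^2 - 0.7*c + 4.17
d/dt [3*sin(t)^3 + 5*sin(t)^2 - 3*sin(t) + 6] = (9*sin(t)^2 + 10*sin(t) - 3)*cos(t)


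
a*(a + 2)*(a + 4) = a^3 + 6*a^2 + 8*a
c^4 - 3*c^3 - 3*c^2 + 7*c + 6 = (c - 3)*(c - 2)*(c + 1)^2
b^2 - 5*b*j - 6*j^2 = (b - 6*j)*(b + j)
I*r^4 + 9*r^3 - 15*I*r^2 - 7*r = r*(r - 7*I)*(r - I)*(I*r + 1)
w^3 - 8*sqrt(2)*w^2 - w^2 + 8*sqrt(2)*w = w*(w - 1)*(w - 8*sqrt(2))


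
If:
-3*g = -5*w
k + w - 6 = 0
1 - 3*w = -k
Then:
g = 35/12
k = 17/4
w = 7/4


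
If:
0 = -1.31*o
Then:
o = 0.00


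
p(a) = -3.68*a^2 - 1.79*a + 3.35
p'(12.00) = -90.11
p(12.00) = -548.05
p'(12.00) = -90.11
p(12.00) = -548.05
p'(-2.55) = 16.98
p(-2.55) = -16.01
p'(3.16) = -25.05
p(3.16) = -39.05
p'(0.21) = -3.34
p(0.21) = 2.81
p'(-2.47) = 16.39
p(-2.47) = -14.68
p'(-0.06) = -1.35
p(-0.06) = 3.44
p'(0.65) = -6.57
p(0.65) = 0.63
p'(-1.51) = 9.32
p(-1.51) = -2.34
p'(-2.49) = 16.54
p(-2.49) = -15.01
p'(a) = -7.36*a - 1.79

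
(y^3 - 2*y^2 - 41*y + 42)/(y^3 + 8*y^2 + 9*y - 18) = (y - 7)/(y + 3)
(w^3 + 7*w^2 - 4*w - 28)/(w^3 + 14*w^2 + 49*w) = (w^2 - 4)/(w*(w + 7))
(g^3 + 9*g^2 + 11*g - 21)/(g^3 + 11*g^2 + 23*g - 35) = (g + 3)/(g + 5)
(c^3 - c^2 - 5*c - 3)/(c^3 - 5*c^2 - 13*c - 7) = (c - 3)/(c - 7)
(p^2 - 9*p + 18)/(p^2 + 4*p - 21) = (p - 6)/(p + 7)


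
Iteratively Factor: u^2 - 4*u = (u - 4)*(u)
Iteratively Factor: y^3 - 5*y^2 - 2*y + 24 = (y - 3)*(y^2 - 2*y - 8) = (y - 4)*(y - 3)*(y + 2)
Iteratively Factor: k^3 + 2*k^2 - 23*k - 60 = (k + 3)*(k^2 - k - 20) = (k - 5)*(k + 3)*(k + 4)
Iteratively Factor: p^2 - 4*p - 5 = (p + 1)*(p - 5)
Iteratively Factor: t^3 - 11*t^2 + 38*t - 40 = (t - 4)*(t^2 - 7*t + 10) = (t - 5)*(t - 4)*(t - 2)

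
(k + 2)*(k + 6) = k^2 + 8*k + 12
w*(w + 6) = w^2 + 6*w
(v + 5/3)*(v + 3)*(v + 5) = v^3 + 29*v^2/3 + 85*v/3 + 25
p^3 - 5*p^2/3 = p^2*(p - 5/3)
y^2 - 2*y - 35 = (y - 7)*(y + 5)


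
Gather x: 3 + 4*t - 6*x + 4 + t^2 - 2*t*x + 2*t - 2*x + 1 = t^2 + 6*t + x*(-2*t - 8) + 8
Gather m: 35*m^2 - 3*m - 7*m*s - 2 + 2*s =35*m^2 + m*(-7*s - 3) + 2*s - 2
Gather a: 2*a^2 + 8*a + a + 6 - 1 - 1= 2*a^2 + 9*a + 4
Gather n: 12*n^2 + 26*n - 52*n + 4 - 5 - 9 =12*n^2 - 26*n - 10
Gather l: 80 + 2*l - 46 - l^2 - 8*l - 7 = -l^2 - 6*l + 27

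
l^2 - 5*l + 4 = (l - 4)*(l - 1)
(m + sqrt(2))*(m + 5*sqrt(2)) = m^2 + 6*sqrt(2)*m + 10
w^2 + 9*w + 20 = (w + 4)*(w + 5)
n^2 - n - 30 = (n - 6)*(n + 5)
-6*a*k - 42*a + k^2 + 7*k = (-6*a + k)*(k + 7)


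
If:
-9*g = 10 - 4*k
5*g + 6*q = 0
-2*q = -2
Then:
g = -6/5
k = -1/5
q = 1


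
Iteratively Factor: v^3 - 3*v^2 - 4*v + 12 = (v - 3)*(v^2 - 4) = (v - 3)*(v - 2)*(v + 2)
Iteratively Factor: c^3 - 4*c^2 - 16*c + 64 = (c + 4)*(c^2 - 8*c + 16) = (c - 4)*(c + 4)*(c - 4)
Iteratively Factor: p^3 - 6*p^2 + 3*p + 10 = (p - 5)*(p^2 - p - 2) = (p - 5)*(p - 2)*(p + 1)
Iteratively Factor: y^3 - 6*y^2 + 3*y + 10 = (y - 5)*(y^2 - y - 2) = (y - 5)*(y - 2)*(y + 1)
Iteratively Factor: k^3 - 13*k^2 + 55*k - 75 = (k - 5)*(k^2 - 8*k + 15) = (k - 5)^2*(k - 3)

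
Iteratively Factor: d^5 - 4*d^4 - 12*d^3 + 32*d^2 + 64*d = (d + 2)*(d^4 - 6*d^3 + 32*d) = (d + 2)^2*(d^3 - 8*d^2 + 16*d) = d*(d + 2)^2*(d^2 - 8*d + 16) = d*(d - 4)*(d + 2)^2*(d - 4)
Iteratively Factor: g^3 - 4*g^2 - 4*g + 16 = (g - 4)*(g^2 - 4) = (g - 4)*(g + 2)*(g - 2)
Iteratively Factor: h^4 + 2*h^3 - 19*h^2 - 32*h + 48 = (h - 4)*(h^3 + 6*h^2 + 5*h - 12) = (h - 4)*(h + 4)*(h^2 + 2*h - 3) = (h - 4)*(h - 1)*(h + 4)*(h + 3)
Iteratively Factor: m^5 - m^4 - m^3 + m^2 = (m - 1)*(m^4 - m^2) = (m - 1)*(m + 1)*(m^3 - m^2) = m*(m - 1)*(m + 1)*(m^2 - m) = m^2*(m - 1)*(m + 1)*(m - 1)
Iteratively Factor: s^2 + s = (s)*(s + 1)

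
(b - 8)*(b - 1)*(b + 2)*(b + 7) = b^4 - 59*b^2 - 54*b + 112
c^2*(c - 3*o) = c^3 - 3*c^2*o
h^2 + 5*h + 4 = (h + 1)*(h + 4)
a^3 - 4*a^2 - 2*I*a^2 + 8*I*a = a*(a - 4)*(a - 2*I)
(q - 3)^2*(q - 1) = q^3 - 7*q^2 + 15*q - 9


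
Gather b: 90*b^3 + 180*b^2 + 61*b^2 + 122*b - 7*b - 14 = 90*b^3 + 241*b^2 + 115*b - 14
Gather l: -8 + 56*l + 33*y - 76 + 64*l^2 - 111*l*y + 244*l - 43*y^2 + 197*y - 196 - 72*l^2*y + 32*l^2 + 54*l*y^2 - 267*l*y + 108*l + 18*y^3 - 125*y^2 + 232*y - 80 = l^2*(96 - 72*y) + l*(54*y^2 - 378*y + 408) + 18*y^3 - 168*y^2 + 462*y - 360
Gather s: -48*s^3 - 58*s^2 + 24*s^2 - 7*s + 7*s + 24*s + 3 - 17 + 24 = -48*s^3 - 34*s^2 + 24*s + 10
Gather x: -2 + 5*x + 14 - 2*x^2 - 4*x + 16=-2*x^2 + x + 28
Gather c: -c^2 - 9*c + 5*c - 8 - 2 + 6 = -c^2 - 4*c - 4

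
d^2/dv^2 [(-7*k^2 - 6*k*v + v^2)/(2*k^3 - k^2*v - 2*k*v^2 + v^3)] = 2*(-43*k^3 + 57*k^2*v - 21*k*v^2 + v^3)/(8*k^6 - 36*k^5*v + 66*k^4*v^2 - 63*k^3*v^3 + 33*k^2*v^4 - 9*k*v^5 + v^6)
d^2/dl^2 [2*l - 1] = 0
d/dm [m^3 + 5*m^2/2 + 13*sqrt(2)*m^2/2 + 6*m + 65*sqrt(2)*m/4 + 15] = 3*m^2 + 5*m + 13*sqrt(2)*m + 6 + 65*sqrt(2)/4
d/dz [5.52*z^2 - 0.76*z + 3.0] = 11.04*z - 0.76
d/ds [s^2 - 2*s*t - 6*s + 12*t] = 2*s - 2*t - 6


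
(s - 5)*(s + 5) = s^2 - 25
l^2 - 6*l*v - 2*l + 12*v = (l - 2)*(l - 6*v)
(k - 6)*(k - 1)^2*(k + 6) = k^4 - 2*k^3 - 35*k^2 + 72*k - 36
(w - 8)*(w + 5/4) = w^2 - 27*w/4 - 10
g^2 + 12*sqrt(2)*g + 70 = (g + 5*sqrt(2))*(g + 7*sqrt(2))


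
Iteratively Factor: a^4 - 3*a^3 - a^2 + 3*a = (a - 1)*(a^3 - 2*a^2 - 3*a) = (a - 3)*(a - 1)*(a^2 + a) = (a - 3)*(a - 1)*(a + 1)*(a)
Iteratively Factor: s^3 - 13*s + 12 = (s - 3)*(s^2 + 3*s - 4) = (s - 3)*(s + 4)*(s - 1)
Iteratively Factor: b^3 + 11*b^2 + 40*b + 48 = (b + 3)*(b^2 + 8*b + 16) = (b + 3)*(b + 4)*(b + 4)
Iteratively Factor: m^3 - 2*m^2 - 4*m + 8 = (m + 2)*(m^2 - 4*m + 4) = (m - 2)*(m + 2)*(m - 2)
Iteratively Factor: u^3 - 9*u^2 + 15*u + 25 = (u - 5)*(u^2 - 4*u - 5) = (u - 5)*(u + 1)*(u - 5)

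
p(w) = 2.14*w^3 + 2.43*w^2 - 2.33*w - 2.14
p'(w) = 6.42*w^2 + 4.86*w - 2.33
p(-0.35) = -1.12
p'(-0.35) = -3.24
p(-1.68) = -1.51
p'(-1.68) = 7.63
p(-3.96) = -87.70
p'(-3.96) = 79.10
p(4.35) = 209.86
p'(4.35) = 140.29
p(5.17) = 346.49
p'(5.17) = 194.40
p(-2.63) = -18.13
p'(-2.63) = 29.29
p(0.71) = -1.80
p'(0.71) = 4.36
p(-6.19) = -402.17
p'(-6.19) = 213.58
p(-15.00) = -6642.94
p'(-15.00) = 1369.27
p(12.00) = 4017.74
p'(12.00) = 980.47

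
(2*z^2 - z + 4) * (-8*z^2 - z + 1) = -16*z^4 + 6*z^3 - 29*z^2 - 5*z + 4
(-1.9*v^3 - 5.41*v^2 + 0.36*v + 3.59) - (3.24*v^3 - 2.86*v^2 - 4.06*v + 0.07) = -5.14*v^3 - 2.55*v^2 + 4.42*v + 3.52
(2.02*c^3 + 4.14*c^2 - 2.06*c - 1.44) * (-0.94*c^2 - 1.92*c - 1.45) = -1.8988*c^5 - 7.77*c^4 - 8.9414*c^3 - 0.694199999999999*c^2 + 5.7518*c + 2.088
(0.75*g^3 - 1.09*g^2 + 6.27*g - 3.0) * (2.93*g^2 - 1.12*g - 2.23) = 2.1975*g^5 - 4.0337*g^4 + 17.9194*g^3 - 13.3817*g^2 - 10.6221*g + 6.69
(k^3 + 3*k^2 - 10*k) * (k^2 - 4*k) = k^5 - k^4 - 22*k^3 + 40*k^2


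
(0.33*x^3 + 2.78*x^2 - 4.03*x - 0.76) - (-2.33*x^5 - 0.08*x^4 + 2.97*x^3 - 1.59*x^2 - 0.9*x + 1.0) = 2.33*x^5 + 0.08*x^4 - 2.64*x^3 + 4.37*x^2 - 3.13*x - 1.76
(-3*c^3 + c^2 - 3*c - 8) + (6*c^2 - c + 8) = -3*c^3 + 7*c^2 - 4*c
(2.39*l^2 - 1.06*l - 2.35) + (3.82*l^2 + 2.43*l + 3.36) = 6.21*l^2 + 1.37*l + 1.01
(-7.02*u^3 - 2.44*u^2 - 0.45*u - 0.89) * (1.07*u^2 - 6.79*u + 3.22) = -7.5114*u^5 + 45.055*u^4 - 6.5183*u^3 - 5.7536*u^2 + 4.5941*u - 2.8658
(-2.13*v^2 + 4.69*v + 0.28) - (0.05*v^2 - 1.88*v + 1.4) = -2.18*v^2 + 6.57*v - 1.12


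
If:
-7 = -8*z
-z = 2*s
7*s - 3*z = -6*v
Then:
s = -7/16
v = 91/96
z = 7/8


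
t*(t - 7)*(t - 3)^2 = t^4 - 13*t^3 + 51*t^2 - 63*t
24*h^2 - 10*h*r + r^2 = (-6*h + r)*(-4*h + r)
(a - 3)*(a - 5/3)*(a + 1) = a^3 - 11*a^2/3 + a/3 + 5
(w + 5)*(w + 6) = w^2 + 11*w + 30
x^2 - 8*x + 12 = (x - 6)*(x - 2)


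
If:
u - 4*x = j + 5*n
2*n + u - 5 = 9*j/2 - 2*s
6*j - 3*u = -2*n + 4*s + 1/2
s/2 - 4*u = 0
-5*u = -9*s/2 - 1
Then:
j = -383/651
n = 1259/868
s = -8/31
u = -1/31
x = -2491/1488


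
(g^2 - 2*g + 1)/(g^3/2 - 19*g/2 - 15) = 2*(-g^2 + 2*g - 1)/(-g^3 + 19*g + 30)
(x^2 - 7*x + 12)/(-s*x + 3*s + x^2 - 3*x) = (x - 4)/(-s + x)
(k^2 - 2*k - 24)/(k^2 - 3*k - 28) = (k - 6)/(k - 7)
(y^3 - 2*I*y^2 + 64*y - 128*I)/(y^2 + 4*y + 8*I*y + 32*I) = (y^2 - 10*I*y - 16)/(y + 4)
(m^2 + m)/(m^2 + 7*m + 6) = m/(m + 6)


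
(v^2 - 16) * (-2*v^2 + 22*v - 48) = -2*v^4 + 22*v^3 - 16*v^2 - 352*v + 768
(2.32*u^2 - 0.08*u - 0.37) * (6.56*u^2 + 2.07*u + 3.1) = 15.2192*u^4 + 4.2776*u^3 + 4.5992*u^2 - 1.0139*u - 1.147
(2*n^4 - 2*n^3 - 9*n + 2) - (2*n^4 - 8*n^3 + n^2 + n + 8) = 6*n^3 - n^2 - 10*n - 6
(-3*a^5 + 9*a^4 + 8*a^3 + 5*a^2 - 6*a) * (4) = -12*a^5 + 36*a^4 + 32*a^3 + 20*a^2 - 24*a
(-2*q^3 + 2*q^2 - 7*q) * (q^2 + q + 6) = -2*q^5 - 17*q^3 + 5*q^2 - 42*q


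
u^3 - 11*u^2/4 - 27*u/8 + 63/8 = (u - 3)*(u - 3/2)*(u + 7/4)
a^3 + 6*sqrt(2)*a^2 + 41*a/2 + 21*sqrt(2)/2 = (a + sqrt(2))*(a + 3*sqrt(2)/2)*(a + 7*sqrt(2)/2)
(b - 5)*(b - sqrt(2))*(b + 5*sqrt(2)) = b^3 - 5*b^2 + 4*sqrt(2)*b^2 - 20*sqrt(2)*b - 10*b + 50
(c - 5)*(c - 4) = c^2 - 9*c + 20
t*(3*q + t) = 3*q*t + t^2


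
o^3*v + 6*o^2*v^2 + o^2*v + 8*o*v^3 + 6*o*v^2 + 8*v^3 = (o + 2*v)*(o + 4*v)*(o*v + v)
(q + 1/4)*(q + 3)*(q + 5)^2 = q^4 + 53*q^3/4 + 233*q^2/4 + 355*q/4 + 75/4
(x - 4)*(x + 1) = x^2 - 3*x - 4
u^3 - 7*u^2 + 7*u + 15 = (u - 5)*(u - 3)*(u + 1)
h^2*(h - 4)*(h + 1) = h^4 - 3*h^3 - 4*h^2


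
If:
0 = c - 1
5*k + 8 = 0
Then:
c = 1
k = -8/5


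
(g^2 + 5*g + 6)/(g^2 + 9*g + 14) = (g + 3)/(g + 7)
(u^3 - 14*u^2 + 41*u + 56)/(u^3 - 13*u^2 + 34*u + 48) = (u - 7)/(u - 6)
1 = 1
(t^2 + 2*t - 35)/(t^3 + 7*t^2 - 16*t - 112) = (t - 5)/(t^2 - 16)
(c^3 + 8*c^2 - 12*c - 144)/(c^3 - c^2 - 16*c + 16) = (c^2 + 12*c + 36)/(c^2 + 3*c - 4)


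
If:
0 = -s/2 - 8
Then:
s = -16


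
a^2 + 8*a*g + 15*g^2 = (a + 3*g)*(a + 5*g)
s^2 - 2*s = s*(s - 2)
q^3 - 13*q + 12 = (q - 3)*(q - 1)*(q + 4)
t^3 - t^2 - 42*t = t*(t - 7)*(t + 6)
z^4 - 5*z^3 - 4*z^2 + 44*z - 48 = (z - 4)*(z - 2)^2*(z + 3)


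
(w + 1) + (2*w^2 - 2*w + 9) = 2*w^2 - w + 10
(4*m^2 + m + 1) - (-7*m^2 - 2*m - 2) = 11*m^2 + 3*m + 3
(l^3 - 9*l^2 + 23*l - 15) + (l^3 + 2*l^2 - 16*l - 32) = 2*l^3 - 7*l^2 + 7*l - 47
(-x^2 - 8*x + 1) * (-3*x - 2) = 3*x^3 + 26*x^2 + 13*x - 2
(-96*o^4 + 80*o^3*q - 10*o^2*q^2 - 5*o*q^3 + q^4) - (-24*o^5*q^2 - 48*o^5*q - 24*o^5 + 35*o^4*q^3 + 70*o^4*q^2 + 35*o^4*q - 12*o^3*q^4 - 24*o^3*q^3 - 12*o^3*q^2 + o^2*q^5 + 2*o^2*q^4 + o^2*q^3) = 24*o^5*q^2 + 48*o^5*q + 24*o^5 - 35*o^4*q^3 - 70*o^4*q^2 - 35*o^4*q - 96*o^4 + 12*o^3*q^4 + 24*o^3*q^3 + 12*o^3*q^2 + 80*o^3*q - o^2*q^5 - 2*o^2*q^4 - o^2*q^3 - 10*o^2*q^2 - 5*o*q^3 + q^4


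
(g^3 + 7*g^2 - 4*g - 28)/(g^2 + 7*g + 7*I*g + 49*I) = (g^2 - 4)/(g + 7*I)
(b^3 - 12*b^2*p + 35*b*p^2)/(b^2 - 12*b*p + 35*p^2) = b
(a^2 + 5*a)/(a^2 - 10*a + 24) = a*(a + 5)/(a^2 - 10*a + 24)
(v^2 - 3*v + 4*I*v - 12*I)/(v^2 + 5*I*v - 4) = (v - 3)/(v + I)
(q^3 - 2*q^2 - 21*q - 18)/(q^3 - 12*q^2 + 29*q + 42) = (q + 3)/(q - 7)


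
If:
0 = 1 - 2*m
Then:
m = 1/2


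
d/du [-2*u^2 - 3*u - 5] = -4*u - 3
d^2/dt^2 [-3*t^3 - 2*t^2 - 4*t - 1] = -18*t - 4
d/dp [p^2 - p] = 2*p - 1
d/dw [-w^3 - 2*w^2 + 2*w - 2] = -3*w^2 - 4*w + 2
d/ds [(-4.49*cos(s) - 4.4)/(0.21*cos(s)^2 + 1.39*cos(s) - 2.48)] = (0.9429*sin(s)^2 - 1.848*cos(s) - 18.1941)*sin(s)/(0.21*cos(s)^2 + 1.39*cos(s) - 2.48)^2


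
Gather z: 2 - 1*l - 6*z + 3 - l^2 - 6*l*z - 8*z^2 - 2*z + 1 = -l^2 - l - 8*z^2 + z*(-6*l - 8) + 6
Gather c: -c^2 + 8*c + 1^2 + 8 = -c^2 + 8*c + 9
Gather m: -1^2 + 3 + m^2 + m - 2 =m^2 + m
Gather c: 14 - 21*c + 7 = 21 - 21*c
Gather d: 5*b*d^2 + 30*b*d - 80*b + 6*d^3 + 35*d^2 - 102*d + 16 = -80*b + 6*d^3 + d^2*(5*b + 35) + d*(30*b - 102) + 16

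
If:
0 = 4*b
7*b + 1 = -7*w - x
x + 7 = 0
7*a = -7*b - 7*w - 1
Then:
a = -1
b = 0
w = 6/7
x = -7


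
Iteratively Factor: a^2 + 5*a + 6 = (a + 3)*(a + 2)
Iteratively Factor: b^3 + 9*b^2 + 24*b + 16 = (b + 4)*(b^2 + 5*b + 4) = (b + 1)*(b + 4)*(b + 4)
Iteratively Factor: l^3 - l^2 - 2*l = (l + 1)*(l^2 - 2*l) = l*(l + 1)*(l - 2)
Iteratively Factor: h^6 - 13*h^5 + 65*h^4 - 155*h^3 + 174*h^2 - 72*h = (h)*(h^5 - 13*h^4 + 65*h^3 - 155*h^2 + 174*h - 72) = h*(h - 2)*(h^4 - 11*h^3 + 43*h^2 - 69*h + 36) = h*(h - 4)*(h - 2)*(h^3 - 7*h^2 + 15*h - 9) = h*(h - 4)*(h - 3)*(h - 2)*(h^2 - 4*h + 3) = h*(h - 4)*(h - 3)^2*(h - 2)*(h - 1)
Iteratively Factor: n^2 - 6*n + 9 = (n - 3)*(n - 3)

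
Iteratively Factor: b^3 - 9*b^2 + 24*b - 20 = (b - 5)*(b^2 - 4*b + 4) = (b - 5)*(b - 2)*(b - 2)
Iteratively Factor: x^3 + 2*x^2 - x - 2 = (x + 1)*(x^2 + x - 2) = (x - 1)*(x + 1)*(x + 2)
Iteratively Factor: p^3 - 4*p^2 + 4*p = (p - 2)*(p^2 - 2*p) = p*(p - 2)*(p - 2)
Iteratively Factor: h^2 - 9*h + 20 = (h - 5)*(h - 4)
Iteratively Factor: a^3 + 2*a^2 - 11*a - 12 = (a - 3)*(a^2 + 5*a + 4) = (a - 3)*(a + 1)*(a + 4)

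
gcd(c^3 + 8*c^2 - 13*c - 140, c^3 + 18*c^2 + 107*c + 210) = c^2 + 12*c + 35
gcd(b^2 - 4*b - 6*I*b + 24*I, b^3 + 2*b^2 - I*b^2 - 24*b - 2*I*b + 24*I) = b - 4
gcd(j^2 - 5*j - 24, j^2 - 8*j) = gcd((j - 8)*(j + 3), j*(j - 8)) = j - 8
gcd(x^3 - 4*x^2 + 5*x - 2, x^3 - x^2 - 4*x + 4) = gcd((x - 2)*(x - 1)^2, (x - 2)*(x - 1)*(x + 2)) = x^2 - 3*x + 2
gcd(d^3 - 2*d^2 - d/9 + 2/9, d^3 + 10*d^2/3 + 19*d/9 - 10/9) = d - 1/3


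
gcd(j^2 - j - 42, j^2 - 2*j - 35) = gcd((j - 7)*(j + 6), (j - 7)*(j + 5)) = j - 7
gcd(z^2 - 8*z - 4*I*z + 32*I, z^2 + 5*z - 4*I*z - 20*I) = z - 4*I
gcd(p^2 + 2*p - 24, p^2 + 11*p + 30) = p + 6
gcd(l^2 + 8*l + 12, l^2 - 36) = l + 6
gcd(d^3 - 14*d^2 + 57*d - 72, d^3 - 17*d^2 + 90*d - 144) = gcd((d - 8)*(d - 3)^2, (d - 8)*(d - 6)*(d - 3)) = d^2 - 11*d + 24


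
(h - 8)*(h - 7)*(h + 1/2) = h^3 - 29*h^2/2 + 97*h/2 + 28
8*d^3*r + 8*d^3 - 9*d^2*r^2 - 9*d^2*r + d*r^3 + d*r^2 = (-8*d + r)*(-d + r)*(d*r + d)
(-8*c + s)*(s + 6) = -8*c*s - 48*c + s^2 + 6*s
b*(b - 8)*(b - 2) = b^3 - 10*b^2 + 16*b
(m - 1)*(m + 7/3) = m^2 + 4*m/3 - 7/3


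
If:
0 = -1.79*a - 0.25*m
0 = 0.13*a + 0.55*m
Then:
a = 0.00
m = 0.00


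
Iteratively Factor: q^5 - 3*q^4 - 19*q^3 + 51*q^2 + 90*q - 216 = (q - 4)*(q^4 + q^3 - 15*q^2 - 9*q + 54) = (q - 4)*(q + 3)*(q^3 - 2*q^2 - 9*q + 18) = (q - 4)*(q - 3)*(q + 3)*(q^2 + q - 6) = (q - 4)*(q - 3)*(q - 2)*(q + 3)*(q + 3)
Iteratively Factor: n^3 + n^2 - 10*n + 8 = (n - 2)*(n^2 + 3*n - 4) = (n - 2)*(n - 1)*(n + 4)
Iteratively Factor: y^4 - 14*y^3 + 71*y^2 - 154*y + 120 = (y - 5)*(y^3 - 9*y^2 + 26*y - 24) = (y - 5)*(y - 3)*(y^2 - 6*y + 8) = (y - 5)*(y - 3)*(y - 2)*(y - 4)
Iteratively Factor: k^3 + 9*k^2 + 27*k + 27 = (k + 3)*(k^2 + 6*k + 9) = (k + 3)^2*(k + 3)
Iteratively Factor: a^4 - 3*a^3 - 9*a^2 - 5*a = (a)*(a^3 - 3*a^2 - 9*a - 5) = a*(a + 1)*(a^2 - 4*a - 5) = a*(a + 1)^2*(a - 5)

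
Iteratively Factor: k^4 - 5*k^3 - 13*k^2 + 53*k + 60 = (k + 3)*(k^3 - 8*k^2 + 11*k + 20) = (k - 5)*(k + 3)*(k^2 - 3*k - 4) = (k - 5)*(k - 4)*(k + 3)*(k + 1)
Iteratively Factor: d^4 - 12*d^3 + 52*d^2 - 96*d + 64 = (d - 2)*(d^3 - 10*d^2 + 32*d - 32) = (d - 4)*(d - 2)*(d^2 - 6*d + 8) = (d - 4)*(d - 2)^2*(d - 4)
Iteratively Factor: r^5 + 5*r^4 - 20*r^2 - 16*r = (r + 4)*(r^4 + r^3 - 4*r^2 - 4*r) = r*(r + 4)*(r^3 + r^2 - 4*r - 4) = r*(r + 2)*(r + 4)*(r^2 - r - 2) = r*(r + 1)*(r + 2)*(r + 4)*(r - 2)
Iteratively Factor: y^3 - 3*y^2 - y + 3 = (y - 1)*(y^2 - 2*y - 3) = (y - 3)*(y - 1)*(y + 1)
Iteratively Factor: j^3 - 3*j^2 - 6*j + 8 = (j - 4)*(j^2 + j - 2) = (j - 4)*(j + 2)*(j - 1)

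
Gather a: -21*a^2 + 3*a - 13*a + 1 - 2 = -21*a^2 - 10*a - 1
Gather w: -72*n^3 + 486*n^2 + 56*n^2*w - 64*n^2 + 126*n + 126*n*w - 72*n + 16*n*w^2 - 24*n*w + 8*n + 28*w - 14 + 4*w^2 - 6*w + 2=-72*n^3 + 422*n^2 + 62*n + w^2*(16*n + 4) + w*(56*n^2 + 102*n + 22) - 12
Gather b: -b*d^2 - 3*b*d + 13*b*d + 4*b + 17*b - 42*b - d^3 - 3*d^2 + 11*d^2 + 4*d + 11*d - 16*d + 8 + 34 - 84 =b*(-d^2 + 10*d - 21) - d^3 + 8*d^2 - d - 42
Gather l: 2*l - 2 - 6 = 2*l - 8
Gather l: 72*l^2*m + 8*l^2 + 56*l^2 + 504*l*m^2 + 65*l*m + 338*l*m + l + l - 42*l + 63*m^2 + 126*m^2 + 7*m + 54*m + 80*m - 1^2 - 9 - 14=l^2*(72*m + 64) + l*(504*m^2 + 403*m - 40) + 189*m^2 + 141*m - 24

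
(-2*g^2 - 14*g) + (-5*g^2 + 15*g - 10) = -7*g^2 + g - 10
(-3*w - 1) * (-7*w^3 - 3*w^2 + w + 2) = 21*w^4 + 16*w^3 - 7*w - 2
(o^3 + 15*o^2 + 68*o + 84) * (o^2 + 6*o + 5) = o^5 + 21*o^4 + 163*o^3 + 567*o^2 + 844*o + 420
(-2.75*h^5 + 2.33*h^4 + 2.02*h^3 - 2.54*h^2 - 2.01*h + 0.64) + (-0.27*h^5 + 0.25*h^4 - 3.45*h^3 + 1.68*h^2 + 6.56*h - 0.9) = -3.02*h^5 + 2.58*h^4 - 1.43*h^3 - 0.86*h^2 + 4.55*h - 0.26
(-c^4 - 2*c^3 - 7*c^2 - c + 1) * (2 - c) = c^5 + 3*c^3 - 13*c^2 - 3*c + 2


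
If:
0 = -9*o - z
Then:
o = -z/9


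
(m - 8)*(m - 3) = m^2 - 11*m + 24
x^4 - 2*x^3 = x^3*(x - 2)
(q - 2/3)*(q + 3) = q^2 + 7*q/3 - 2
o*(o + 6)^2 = o^3 + 12*o^2 + 36*o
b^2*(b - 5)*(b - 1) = b^4 - 6*b^3 + 5*b^2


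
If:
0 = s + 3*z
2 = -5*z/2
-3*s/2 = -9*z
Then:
No Solution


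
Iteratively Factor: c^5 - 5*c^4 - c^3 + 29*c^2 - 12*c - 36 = (c - 3)*(c^4 - 2*c^3 - 7*c^2 + 8*c + 12) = (c - 3)^2*(c^3 + c^2 - 4*c - 4) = (c - 3)^2*(c + 2)*(c^2 - c - 2) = (c - 3)^2*(c + 1)*(c + 2)*(c - 2)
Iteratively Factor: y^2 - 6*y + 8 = (y - 2)*(y - 4)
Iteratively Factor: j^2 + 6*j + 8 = (j + 4)*(j + 2)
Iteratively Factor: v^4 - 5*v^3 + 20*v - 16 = (v - 4)*(v^3 - v^2 - 4*v + 4) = (v - 4)*(v + 2)*(v^2 - 3*v + 2) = (v - 4)*(v - 1)*(v + 2)*(v - 2)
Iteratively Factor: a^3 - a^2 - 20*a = (a - 5)*(a^2 + 4*a) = a*(a - 5)*(a + 4)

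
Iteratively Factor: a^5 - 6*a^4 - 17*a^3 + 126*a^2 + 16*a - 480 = (a - 3)*(a^4 - 3*a^3 - 26*a^2 + 48*a + 160) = (a - 4)*(a - 3)*(a^3 + a^2 - 22*a - 40) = (a - 4)*(a - 3)*(a + 4)*(a^2 - 3*a - 10) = (a - 4)*(a - 3)*(a + 2)*(a + 4)*(a - 5)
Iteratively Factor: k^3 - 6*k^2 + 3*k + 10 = (k - 5)*(k^2 - k - 2) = (k - 5)*(k - 2)*(k + 1)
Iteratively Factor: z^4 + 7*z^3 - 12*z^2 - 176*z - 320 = (z - 5)*(z^3 + 12*z^2 + 48*z + 64) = (z - 5)*(z + 4)*(z^2 + 8*z + 16) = (z - 5)*(z + 4)^2*(z + 4)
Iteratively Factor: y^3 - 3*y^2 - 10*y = (y)*(y^2 - 3*y - 10) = y*(y + 2)*(y - 5)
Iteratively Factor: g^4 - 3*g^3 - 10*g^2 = (g - 5)*(g^3 + 2*g^2) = (g - 5)*(g + 2)*(g^2) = g*(g - 5)*(g + 2)*(g)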